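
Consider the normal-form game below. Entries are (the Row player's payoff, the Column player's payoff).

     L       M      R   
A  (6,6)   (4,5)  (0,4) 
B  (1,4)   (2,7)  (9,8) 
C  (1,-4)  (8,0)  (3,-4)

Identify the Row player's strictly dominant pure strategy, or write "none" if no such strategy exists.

none

A fails to dominate B at R (0<9).
B fails to dominate A at L (1<6).
C fails to dominate A at L (1<6).
No single strategy dominates all the others.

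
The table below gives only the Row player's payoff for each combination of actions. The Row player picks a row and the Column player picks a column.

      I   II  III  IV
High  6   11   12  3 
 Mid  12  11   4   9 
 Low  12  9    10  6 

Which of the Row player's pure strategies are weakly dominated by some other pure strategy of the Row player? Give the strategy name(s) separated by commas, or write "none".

none

High: no other strategy beats it everywhere (Mid at III (12>4); Low at II (11>9)).
Mid: no other strategy beats it everywhere (High at I (12>6); Low at II (11>9)).
Nothing dominates Low: High at I (12>6); Mid at III (10>4).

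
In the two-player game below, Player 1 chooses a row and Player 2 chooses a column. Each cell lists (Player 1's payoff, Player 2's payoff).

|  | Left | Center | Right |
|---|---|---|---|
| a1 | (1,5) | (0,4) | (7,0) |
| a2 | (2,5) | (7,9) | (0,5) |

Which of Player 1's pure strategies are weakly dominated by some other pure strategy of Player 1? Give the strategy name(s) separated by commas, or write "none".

none

a1 is not dominated — it holds its own against a2 at Right (7>0).
a2: no other strategy beats it everywhere (a1 at Left (2>1)).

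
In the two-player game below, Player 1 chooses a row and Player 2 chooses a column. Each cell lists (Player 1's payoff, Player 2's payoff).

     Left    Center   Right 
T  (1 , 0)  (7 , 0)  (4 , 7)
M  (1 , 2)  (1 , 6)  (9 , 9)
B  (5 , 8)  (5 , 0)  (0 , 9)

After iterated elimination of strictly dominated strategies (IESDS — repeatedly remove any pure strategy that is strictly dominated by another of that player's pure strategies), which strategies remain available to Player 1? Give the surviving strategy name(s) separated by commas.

Player 2's strategy Left is strictly dominated by Right (T: 7>0, M: 9>2, B: 9>8) and is removed.
For Player 1, T strictly dominates B on the remaining columns (Center: 7>5, Right: 4>0); eliminate B.
Column Center is eliminated: Right beats it against every remaining row (T: 7>0, M: 9>6).
Player 1's strategy T is strictly dominated by M (Right: 9>4) and is removed.
Among the remaining strategies, none is strictly dominated by another pure strategy of the same player, so the elimination stops.
Surviving strategies — Player 1: {M}; Player 2: {Right}.

M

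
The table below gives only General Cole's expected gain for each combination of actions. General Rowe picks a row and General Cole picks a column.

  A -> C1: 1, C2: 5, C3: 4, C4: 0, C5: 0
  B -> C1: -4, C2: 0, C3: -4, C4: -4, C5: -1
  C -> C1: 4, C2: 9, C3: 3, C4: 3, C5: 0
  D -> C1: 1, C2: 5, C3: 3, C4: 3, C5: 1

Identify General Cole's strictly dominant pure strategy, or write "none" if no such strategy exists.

C2

C2 vs C1: A: 5>1, B: 0>-4, C: 9>4, D: 5>1.
C2 vs C3: A: 5>4, B: 0>-4, C: 9>3, D: 5>3.
C2 vs C4: A: 5>0, B: 0>-4, C: 9>3, D: 5>3.
C2 vs C5: A: 5>0, B: 0>-1, C: 9>0, D: 5>1.
C2 strictly beats every other strategy against every opponent action, so it is strictly dominant.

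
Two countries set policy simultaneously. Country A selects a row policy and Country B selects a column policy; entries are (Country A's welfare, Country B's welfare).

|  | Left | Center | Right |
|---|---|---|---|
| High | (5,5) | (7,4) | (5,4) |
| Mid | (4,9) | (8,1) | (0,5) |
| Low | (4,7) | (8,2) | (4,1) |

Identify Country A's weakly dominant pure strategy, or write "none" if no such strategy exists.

High fails to dominate Mid at Center (7<8).
Mid fails to dominate High at Left (4<5).
Low fails to dominate High at Left (4<5).
No single strategy dominates all the others.

none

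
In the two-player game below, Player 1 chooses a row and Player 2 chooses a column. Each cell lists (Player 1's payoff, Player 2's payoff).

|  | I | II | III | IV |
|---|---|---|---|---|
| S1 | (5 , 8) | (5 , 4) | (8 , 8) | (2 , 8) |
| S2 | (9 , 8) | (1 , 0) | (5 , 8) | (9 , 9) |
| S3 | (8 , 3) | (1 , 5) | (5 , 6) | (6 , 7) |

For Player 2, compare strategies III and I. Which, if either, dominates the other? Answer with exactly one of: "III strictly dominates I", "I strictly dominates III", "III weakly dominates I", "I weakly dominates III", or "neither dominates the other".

III weakly dominates I

III's payoffs vs I's, by Player 1's action — S1: 8=8, S2: 8=8, S3: 6>3.
III is at least as good everywhere and strictly better somewhere (tied only at S1, S2), so III weakly but not strictly dominates I.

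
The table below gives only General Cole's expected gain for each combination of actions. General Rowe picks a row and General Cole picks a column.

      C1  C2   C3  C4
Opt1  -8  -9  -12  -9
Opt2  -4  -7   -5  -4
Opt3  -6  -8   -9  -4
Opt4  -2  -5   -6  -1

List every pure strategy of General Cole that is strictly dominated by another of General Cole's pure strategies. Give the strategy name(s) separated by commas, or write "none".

C2, C3

C1: no other strategy beats it everywhere (C2 at Opt1 (-8>-9); C3 at Opt1 (-8>-12); C4 at Opt1 (-8>-9)).
C2: dominated, since C1 does at least as well everywhere (Opt1: -8>-9, Opt2: -4>-7, Opt3: -6>-8, Opt4: -2>-5).
C3: dominated, since C1 does at least as well everywhere (Opt1: -8>-12, Opt2: -4>-5, Opt3: -6>-9, Opt4: -2>-6).
C4 is not dominated — it holds its own against C1 at Opt2 (-4=-4); C2 at Opt1 (-9=-9); C3 at Opt1 (-9>-12).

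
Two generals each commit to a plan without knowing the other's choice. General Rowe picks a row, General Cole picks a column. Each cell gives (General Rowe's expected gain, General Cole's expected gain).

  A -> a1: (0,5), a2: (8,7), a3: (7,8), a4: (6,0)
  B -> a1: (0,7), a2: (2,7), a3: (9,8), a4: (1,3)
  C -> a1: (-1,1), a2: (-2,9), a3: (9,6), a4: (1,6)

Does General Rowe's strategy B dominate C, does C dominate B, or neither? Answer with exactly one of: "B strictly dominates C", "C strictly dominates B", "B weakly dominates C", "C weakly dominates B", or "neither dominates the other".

B weakly dominates C

B's payoffs vs C's, by General Cole's action — a1: 0>-1, a2: 2>-2, a3: 9=9, a4: 1=1.
B is at least as good everywhere and strictly better somewhere (tied only at a3, a4), so B weakly but not strictly dominates C.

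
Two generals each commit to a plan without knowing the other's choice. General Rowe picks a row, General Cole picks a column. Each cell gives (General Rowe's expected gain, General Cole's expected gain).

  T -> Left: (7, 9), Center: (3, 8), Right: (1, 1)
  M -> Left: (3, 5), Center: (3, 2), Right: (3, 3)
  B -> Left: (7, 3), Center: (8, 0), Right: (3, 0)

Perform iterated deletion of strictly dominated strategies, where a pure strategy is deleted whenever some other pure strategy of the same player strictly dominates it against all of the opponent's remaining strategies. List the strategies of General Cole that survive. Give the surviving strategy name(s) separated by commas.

Column Center is eliminated: Left beats it against every remaining row (T: 9>8, M: 5>2, B: 3>0).
General Cole's strategy Right is strictly dominated by Left (T: 9>1, M: 5>3, B: 3>0) and is removed.
For General Rowe, T strictly dominates M on the remaining columns (Left: 7>3); eliminate M.
Among the remaining strategies, none is strictly dominated by another pure strategy of the same player, so the elimination stops.
Surviving strategies — General Rowe: {T, B}; General Cole: {Left}.

Left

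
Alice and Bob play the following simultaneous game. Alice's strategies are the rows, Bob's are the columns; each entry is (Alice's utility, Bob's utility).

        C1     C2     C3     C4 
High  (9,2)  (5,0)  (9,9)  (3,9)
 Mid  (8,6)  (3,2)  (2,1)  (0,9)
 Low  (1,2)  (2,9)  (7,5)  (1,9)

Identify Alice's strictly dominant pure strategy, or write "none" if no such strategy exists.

High vs Mid: C1: 9>8, C2: 5>3, C3: 9>2, C4: 3>0.
High vs Low: C1: 9>1, C2: 5>2, C3: 9>7, C4: 3>1.
High strictly beats every other strategy against every opponent action, so it is strictly dominant.

High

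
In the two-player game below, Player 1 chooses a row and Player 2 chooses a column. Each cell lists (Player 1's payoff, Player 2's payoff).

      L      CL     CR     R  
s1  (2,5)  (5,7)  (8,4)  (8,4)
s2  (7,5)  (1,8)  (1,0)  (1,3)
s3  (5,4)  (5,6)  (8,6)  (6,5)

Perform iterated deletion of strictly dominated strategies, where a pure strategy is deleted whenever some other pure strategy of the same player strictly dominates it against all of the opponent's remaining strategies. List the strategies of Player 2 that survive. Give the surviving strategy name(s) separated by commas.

CL, CR

Column L is eliminated: CL beats it against every remaining row (s1: 7>5, s2: 8>5, s3: 6>4).
For Player 1, s1 strictly dominates s2 on the remaining columns (CL: 5>1, CR: 8>1, R: 8>1); eliminate s2.
Player 2's strategy R is strictly dominated by CL (s1: 7>4, s3: 6>5) and is removed.
Among the remaining strategies, none is strictly dominated by another pure strategy of the same player, so the elimination stops.
Surviving strategies — Player 1: {s1, s3}; Player 2: {CL, CR}.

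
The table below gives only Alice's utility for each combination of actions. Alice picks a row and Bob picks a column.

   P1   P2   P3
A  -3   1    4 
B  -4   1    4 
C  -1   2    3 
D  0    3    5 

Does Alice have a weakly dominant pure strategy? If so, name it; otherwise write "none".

D

D vs A: P1: 0>-3, P2: 3>1, P3: 5>4.
D vs B: P1: 0>-4, P2: 3>1, P3: 5>4.
D vs C: P1: 0>-1, P2: 3>2, P3: 5>3.
D is at least as good as every other strategy against every opponent action, so it is weakly dominant.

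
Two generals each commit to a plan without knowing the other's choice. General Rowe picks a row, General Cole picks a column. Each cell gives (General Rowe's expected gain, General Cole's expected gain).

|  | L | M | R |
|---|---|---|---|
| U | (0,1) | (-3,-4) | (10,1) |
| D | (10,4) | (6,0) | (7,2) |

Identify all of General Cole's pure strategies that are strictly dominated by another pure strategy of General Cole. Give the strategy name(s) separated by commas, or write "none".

Nothing dominates L: M at U (1>-4); R at U (1=1).
L strictly dominates M — U: 1>-4, D: 4>0.
Nothing dominates R: L at U (1=1); M at U (1>-4).

M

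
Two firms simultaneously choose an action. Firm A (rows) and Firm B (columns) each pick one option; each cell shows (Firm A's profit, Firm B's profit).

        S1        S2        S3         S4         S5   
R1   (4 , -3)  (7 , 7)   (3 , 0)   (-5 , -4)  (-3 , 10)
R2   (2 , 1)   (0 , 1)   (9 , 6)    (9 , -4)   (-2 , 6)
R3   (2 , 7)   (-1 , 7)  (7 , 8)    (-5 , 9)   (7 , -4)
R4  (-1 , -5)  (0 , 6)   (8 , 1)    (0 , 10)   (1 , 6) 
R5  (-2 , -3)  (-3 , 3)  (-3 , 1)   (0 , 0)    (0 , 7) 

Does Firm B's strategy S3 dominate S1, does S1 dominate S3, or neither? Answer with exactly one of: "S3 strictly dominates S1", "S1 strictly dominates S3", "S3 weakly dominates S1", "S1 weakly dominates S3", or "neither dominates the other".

S3 strictly dominates S1

S3's payoffs vs S1's, by Firm A's action — R1: 0>-3, R2: 6>1, R3: 8>7, R4: 1>-5, R5: 1>-3.
S3 gives a strictly higher payoff against every action of Firm A, so S3 strictly dominates S1.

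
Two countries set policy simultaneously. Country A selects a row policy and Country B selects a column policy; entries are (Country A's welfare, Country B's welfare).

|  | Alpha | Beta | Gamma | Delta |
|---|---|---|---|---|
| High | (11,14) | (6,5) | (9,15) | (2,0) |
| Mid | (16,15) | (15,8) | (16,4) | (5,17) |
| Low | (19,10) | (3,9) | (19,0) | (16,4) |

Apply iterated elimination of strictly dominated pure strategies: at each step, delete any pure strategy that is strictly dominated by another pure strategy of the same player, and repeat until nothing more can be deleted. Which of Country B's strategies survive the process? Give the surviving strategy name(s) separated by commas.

Alpha

For Country A, Mid strictly dominates High on the remaining columns (Alpha: 16>11, Beta: 15>6, Gamma: 16>9, Delta: 5>2); eliminate High.
Column Beta is eliminated: Alpha beats it against every remaining row (Mid: 15>8, Low: 10>9).
Row Mid is eliminated: Low beats it against every remaining column (Alpha: 19>16, Gamma: 19>16, Delta: 16>5).
Country B's strategy Gamma is strictly dominated by Alpha (Low: 10>0) and is removed.
For Country B, Alpha strictly dominates Delta on the remaining rows (Low: 10>4); eliminate Delta.
Among the remaining strategies, none is strictly dominated by another pure strategy of the same player, so the elimination stops.
Surviving strategies — Country A: {Low}; Country B: {Alpha}.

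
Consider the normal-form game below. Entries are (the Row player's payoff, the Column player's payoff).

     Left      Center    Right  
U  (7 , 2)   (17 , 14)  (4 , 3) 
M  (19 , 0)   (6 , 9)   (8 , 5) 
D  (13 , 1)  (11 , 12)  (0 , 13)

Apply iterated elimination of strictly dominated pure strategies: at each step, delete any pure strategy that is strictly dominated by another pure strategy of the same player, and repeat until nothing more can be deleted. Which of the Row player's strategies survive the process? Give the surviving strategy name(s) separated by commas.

U

Column Left is eliminated: Center beats it against every remaining row (U: 14>2, M: 9>0, D: 12>1).
The Row player's strategy D is strictly dominated by U (Center: 17>11, Right: 4>0) and is removed.
Column Right is eliminated: Center beats it against every remaining row (U: 14>3, M: 9>5).
Row M is eliminated: U beats it against every remaining column (Center: 17>6).
Among the remaining strategies, none is strictly dominated by another pure strategy of the same player, so the elimination stops.
Surviving strategies — the Row player: {U}; the Column player: {Center}.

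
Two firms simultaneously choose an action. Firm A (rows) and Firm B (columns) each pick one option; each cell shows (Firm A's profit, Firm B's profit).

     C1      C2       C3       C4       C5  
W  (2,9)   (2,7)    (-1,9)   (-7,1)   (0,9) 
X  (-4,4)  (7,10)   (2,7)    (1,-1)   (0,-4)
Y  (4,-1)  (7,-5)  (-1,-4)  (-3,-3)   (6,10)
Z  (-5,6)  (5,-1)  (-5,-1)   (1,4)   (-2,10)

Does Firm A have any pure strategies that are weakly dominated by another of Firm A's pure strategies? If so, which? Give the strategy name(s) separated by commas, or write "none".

W: dominated, since Y does at least as well everywhere (C1: 4>2, C2: 7>2, C3: -1=-1, C4: -3>-7, C5: 6>0).
Nothing dominates X: W at C2 (7>2); Y at C3 (2>-1); Z at C1 (-4>-5).
Y is not dominated — it holds its own against W at C1 (4>2); X at C1 (4>-4); Z at C1 (4>-5).
Z: dominated, since X does at least as well everywhere (C1: -4>-5, C2: 7>5, C3: 2>-5, C4: 1=1, C5: 0>-2).

W, Z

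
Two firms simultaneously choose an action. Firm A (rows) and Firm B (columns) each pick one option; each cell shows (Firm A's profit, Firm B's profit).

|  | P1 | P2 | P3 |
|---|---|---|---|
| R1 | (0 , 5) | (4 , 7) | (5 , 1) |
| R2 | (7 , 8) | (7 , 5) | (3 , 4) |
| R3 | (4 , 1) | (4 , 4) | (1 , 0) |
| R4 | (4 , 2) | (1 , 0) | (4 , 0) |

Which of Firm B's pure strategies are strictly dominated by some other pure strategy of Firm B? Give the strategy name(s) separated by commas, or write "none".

P1 is not dominated — it holds its own against P2 at R2 (8>5); P3 at R1 (5>1).
P2 is not dominated — it holds its own against P1 at R1 (7>5); P3 at R1 (7>1).
P1 strictly dominates P3 — R1: 5>1, R2: 8>4, R3: 1>0, R4: 2>0.

P3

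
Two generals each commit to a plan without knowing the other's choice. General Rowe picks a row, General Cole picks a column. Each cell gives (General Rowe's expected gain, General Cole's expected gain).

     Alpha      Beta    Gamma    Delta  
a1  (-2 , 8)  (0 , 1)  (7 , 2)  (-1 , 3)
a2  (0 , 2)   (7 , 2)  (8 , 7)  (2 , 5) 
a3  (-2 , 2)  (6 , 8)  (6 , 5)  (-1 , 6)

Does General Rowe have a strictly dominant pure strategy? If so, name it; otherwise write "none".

a2

a2 vs a1: Alpha: 0>-2, Beta: 7>0, Gamma: 8>7, Delta: 2>-1.
a2 vs a3: Alpha: 0>-2, Beta: 7>6, Gamma: 8>6, Delta: 2>-1.
a2 strictly beats every other strategy against every opponent action, so it is strictly dominant.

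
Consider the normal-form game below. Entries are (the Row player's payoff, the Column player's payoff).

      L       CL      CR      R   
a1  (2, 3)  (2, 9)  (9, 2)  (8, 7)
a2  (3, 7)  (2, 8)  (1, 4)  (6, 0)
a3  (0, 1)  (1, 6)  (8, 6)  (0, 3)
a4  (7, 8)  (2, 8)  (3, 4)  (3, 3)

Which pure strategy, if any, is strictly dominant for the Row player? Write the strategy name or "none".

a1 fails to dominate a2 at L (2<3).
a2 fails to dominate a1 at CL (2=2).
a3 fails to dominate a1 at L (0<2).
a4 fails to dominate a1 at CL (2=2).
No single strategy dominates all the others.

none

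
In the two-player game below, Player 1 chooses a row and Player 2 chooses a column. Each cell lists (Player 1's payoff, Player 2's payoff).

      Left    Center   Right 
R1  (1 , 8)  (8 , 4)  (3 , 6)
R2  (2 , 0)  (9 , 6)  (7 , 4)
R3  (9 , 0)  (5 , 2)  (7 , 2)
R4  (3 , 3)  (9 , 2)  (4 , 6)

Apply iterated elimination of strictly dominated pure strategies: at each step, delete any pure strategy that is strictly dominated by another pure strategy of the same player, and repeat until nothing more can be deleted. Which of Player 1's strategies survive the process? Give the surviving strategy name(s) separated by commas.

Row R1 is eliminated: R2 beats it against every remaining column (Left: 2>1, Center: 9>8, Right: 7>3).
For Player 2, Right strictly dominates Left on the remaining rows (R2: 4>0, R3: 2>0, R4: 6>3); eliminate Left.
Among the remaining strategies, none is strictly dominated by another pure strategy of the same player, so the elimination stops.
Surviving strategies — Player 1: {R2, R3, R4}; Player 2: {Center, Right}.

R2, R3, R4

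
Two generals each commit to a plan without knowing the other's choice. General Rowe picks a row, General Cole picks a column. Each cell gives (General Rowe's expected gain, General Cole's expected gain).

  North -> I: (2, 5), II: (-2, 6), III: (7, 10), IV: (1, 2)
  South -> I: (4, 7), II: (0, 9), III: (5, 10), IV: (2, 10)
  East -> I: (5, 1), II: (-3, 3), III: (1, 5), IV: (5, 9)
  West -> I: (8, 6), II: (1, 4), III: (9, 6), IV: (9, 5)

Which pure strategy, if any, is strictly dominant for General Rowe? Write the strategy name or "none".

West

West vs North: I: 8>2, II: 1>-2, III: 9>7, IV: 9>1.
West vs South: I: 8>4, II: 1>0, III: 9>5, IV: 9>2.
West vs East: I: 8>5, II: 1>-3, III: 9>1, IV: 9>5.
West strictly beats every other strategy against every opponent action, so it is strictly dominant.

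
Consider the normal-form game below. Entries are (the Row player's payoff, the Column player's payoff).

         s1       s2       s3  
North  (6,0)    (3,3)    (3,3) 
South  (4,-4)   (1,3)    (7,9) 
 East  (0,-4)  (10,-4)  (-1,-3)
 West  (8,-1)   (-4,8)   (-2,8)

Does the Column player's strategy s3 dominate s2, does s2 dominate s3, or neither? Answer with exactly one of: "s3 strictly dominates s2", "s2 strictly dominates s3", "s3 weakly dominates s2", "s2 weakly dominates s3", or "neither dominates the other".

s3 weakly dominates s2

s3's payoffs vs s2's, by the Row player's action — North: 3=3, South: 9>3, East: -3>-4, West: 8=8.
s3 is at least as good everywhere and strictly better somewhere (tied only at North, West), so s3 weakly but not strictly dominates s2.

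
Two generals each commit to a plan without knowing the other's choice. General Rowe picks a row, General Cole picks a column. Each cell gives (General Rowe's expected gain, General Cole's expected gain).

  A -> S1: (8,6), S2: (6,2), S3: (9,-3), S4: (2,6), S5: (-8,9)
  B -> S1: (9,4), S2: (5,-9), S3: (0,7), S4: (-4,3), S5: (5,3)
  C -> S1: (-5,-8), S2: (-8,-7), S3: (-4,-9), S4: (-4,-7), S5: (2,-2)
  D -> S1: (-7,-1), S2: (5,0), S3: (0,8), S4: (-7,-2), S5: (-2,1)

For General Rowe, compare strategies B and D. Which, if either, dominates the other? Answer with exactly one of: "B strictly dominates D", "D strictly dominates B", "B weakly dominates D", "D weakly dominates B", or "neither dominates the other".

Compare B to D across every action of General Cole: S1: 9>-7, S2: 5=5, S3: 0=0, S4: -4>-7, S5: 5>-2.
B is at least as good everywhere and strictly better somewhere (tied only at S2, S3), so B weakly but not strictly dominates D.

B weakly dominates D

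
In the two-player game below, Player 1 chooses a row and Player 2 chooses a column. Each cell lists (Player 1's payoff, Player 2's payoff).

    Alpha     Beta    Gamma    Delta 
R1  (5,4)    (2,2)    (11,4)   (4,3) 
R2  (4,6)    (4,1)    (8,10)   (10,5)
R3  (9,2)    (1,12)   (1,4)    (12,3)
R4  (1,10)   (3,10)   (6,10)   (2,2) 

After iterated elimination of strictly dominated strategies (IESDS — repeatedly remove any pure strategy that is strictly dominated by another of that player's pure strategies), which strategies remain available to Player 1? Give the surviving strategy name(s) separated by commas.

R1, R2, R3

Player 1's strategy R4 is strictly dominated by R2 (Alpha: 4>1, Beta: 4>3, Gamma: 8>6, Delta: 10>2) and is removed.
Column Delta is eliminated: Gamma beats it against every remaining row (R1: 4>3, R2: 10>5, R3: 4>3).
Among the remaining strategies, none is strictly dominated by another pure strategy of the same player, so the elimination stops.
Surviving strategies — Player 1: {R1, R2, R3}; Player 2: {Alpha, Beta, Gamma}.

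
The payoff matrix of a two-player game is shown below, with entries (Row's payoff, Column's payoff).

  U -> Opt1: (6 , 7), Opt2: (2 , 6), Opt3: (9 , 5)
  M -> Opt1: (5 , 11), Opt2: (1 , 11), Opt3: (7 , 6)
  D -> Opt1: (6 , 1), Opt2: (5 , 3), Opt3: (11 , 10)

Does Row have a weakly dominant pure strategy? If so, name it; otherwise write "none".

D

D vs U: Opt1: 6=6, Opt2: 5>2, Opt3: 11>9.
D vs M: Opt1: 6>5, Opt2: 5>1, Opt3: 11>7.
D is at least as good as every other strategy against every opponent action, so it is weakly dominant.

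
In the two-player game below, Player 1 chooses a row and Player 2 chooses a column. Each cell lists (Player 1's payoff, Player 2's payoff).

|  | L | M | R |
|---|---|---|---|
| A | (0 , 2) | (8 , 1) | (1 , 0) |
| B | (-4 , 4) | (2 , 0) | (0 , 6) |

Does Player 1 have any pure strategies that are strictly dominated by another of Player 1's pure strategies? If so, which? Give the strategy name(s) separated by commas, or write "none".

B

Nothing dominates A: B at L (0>-4).
B: dominated, since A does at least as well everywhere (L: 0>-4, M: 8>2, R: 1>0).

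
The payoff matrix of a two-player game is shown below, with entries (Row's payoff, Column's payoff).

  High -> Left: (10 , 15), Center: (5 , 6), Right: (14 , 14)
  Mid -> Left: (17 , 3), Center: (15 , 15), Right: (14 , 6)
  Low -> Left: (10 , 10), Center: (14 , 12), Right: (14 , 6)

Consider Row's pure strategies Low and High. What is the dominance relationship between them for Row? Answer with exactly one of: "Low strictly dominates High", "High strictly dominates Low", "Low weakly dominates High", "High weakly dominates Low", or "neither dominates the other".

Low weakly dominates High

Low's payoffs vs High's, by Column's action — Left: 10=10, Center: 14>5, Right: 14=14.
Low is at least as good everywhere and strictly better somewhere (tied only at Left, Right), so Low weakly but not strictly dominates High.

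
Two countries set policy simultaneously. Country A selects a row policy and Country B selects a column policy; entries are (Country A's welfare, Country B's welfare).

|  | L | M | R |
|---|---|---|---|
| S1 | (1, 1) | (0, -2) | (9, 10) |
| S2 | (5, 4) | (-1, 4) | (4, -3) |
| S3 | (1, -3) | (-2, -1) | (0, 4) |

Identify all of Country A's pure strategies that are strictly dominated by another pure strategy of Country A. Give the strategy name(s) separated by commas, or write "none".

S3

S1 is not dominated — it holds its own against S2 at M (0>-1); S3 at L (1=1).
S2: no other strategy beats it everywhere (S1 at L (5>1); S3 at L (5>1)).
S3: dominated, since S2 does at least as well everywhere (L: 5>1, M: -1>-2, R: 4>0).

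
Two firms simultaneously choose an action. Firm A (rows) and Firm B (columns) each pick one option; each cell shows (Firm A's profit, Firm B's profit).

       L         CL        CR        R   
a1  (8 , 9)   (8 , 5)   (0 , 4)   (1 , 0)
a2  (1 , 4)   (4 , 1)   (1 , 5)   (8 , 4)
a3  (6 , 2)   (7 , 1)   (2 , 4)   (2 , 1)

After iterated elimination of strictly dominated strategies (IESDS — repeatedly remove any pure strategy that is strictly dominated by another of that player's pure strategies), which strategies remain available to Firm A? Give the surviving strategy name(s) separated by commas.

Column CL is eliminated: L beats it against every remaining row (a1: 9>5, a2: 4>1, a3: 2>1).
Firm B's strategy R is strictly dominated by CR (a1: 4>0, a2: 5>4, a3: 4>1) and is removed.
For Firm A, a3 strictly dominates a2 on the remaining columns (L: 6>1, CR: 2>1); eliminate a2.
Among the remaining strategies, none is strictly dominated by another pure strategy of the same player, so the elimination stops.
Surviving strategies — Firm A: {a1, a3}; Firm B: {L, CR}.

a1, a3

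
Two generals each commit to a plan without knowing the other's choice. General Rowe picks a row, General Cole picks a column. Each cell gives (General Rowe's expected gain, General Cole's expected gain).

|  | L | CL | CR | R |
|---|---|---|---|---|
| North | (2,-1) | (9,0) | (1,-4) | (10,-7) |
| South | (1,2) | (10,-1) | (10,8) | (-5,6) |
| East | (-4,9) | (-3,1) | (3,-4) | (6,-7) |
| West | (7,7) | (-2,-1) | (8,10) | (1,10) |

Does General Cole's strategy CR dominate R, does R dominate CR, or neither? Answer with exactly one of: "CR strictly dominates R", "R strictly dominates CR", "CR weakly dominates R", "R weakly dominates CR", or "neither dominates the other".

CR weakly dominates R

Compare CR to R across each choice by General Rowe: North: -4>-7, South: 8>6, East: -4>-7, West: 10=10.
CR is at least as good everywhere and strictly better somewhere (tied only at West), so CR weakly but not strictly dominates R.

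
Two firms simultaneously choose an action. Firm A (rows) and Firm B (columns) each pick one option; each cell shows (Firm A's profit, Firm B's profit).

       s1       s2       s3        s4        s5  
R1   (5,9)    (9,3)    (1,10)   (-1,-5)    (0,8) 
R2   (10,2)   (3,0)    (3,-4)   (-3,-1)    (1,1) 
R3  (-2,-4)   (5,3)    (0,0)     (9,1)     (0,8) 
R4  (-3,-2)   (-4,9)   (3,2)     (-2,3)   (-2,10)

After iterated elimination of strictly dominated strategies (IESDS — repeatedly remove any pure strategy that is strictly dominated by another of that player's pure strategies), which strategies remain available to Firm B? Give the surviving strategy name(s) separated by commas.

For Firm B, s5 strictly dominates s2 on the remaining rows (R1: 8>3, R2: 1>0, R3: 8>3, R4: 10>9); eliminate s2.
Column s4 is eliminated: s5 beats it against every remaining row (R1: 8>-5, R2: 1>-1, R3: 8>1, R4: 10>3).
For Firm A, R2 strictly dominates R1 on the remaining columns (s1: 10>5, s3: 3>1, s5: 1>0); eliminate R1.
For Firm A, R2 strictly dominates R3 on the remaining columns (s1: 10>-2, s3: 3>0, s5: 1>0); eliminate R3.
Column s3 is eliminated: s5 beats it against every remaining row (R2: 1>-4, R4: 10>2).
Firm A's strategy R4 is strictly dominated by R2 (s1: 10>-3, s5: 1>-2) and is removed.
Firm B's strategy s5 is strictly dominated by s1 (R2: 2>1) and is removed.
Among the remaining strategies, none is strictly dominated by another pure strategy of the same player, so the elimination stops.
Surviving strategies — Firm A: {R2}; Firm B: {s1}.

s1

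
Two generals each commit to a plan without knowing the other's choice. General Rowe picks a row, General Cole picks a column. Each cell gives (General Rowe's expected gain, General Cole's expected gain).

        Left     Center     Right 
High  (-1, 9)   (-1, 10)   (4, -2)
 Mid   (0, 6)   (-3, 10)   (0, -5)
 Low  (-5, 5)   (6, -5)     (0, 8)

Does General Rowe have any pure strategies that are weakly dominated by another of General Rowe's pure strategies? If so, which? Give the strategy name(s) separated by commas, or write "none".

High: no other strategy beats it everywhere (Mid at Center (-1>-3); Low at Left (-1>-5)).
Nothing dominates Mid: High at Left (0>-1); Low at Left (0>-5).
Low: no other strategy beats it everywhere (High at Center (6>-1); Mid at Center (6>-3)).

none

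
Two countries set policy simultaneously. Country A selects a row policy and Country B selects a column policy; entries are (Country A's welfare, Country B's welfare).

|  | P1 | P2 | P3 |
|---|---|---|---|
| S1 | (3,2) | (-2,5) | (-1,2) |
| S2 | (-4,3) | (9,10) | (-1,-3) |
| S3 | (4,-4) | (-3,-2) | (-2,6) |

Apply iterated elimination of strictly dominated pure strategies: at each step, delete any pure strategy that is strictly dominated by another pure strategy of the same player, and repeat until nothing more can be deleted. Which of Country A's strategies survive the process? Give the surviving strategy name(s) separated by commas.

Country B's strategy P1 is strictly dominated by P2 (S1: 5>2, S2: 10>3, S3: -2>-4) and is removed.
Row S3 is eliminated: S1 beats it against every remaining column (P2: -2>-3, P3: -1>-2).
Country B's strategy P3 is strictly dominated by P2 (S1: 5>2, S2: 10>-3) and is removed.
For Country A, S2 strictly dominates S1 on the remaining columns (P2: 9>-2); eliminate S1.
Among the remaining strategies, none is strictly dominated by another pure strategy of the same player, so the elimination stops.
Surviving strategies — Country A: {S2}; Country B: {P2}.

S2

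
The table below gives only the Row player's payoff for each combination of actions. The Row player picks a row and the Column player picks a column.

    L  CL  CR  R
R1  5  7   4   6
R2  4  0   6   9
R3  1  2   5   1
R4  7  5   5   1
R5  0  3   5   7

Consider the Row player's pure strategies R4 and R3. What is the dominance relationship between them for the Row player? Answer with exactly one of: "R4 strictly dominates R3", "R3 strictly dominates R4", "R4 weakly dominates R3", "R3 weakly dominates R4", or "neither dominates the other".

R4 weakly dominates R3

R4's payoffs vs R3's, by the Column player's action — L: 7>1, CL: 5>2, CR: 5=5, R: 1=1.
R4 is at least as good everywhere and strictly better somewhere (tied only at CR, R), so R4 weakly but not strictly dominates R3.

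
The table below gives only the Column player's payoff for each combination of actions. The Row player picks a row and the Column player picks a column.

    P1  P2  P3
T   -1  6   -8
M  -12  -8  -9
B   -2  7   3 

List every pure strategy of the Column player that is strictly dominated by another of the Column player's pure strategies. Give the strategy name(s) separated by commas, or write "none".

P1 is strictly dominated by P2 (T: 6>-1, M: -8>-12, B: 7>-2).
Nothing dominates P2: P1 at T (6>-1); P3 at T (6>-8).
P2 strictly dominates P3 — T: 6>-8, M: -8>-9, B: 7>3.

P1, P3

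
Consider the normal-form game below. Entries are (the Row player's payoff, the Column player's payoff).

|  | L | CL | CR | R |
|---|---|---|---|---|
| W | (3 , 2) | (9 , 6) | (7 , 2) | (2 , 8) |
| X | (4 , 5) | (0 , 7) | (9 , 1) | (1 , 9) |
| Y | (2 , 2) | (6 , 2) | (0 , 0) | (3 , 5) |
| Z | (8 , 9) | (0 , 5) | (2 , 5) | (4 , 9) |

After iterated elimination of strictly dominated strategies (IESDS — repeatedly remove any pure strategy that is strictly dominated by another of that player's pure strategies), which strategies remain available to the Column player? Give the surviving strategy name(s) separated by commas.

Column CL is eliminated: R beats it against every remaining row (W: 8>6, X: 9>7, Y: 5>2, Z: 9>5).
For the Row player, Z strictly dominates Y on the remaining columns (L: 8>2, CR: 2>0, R: 4>3); eliminate Y.
The Column player's strategy CR is strictly dominated by R (W: 8>2, X: 9>1, Z: 9>5) and is removed.
Row W is eliminated: Z beats it against every remaining column (L: 8>3, R: 4>2).
Row X is eliminated: Z beats it against every remaining column (L: 8>4, R: 4>1).
Among the remaining strategies, none is strictly dominated by another pure strategy of the same player, so the elimination stops.
Surviving strategies — the Row player: {Z}; the Column player: {L, R}.

L, R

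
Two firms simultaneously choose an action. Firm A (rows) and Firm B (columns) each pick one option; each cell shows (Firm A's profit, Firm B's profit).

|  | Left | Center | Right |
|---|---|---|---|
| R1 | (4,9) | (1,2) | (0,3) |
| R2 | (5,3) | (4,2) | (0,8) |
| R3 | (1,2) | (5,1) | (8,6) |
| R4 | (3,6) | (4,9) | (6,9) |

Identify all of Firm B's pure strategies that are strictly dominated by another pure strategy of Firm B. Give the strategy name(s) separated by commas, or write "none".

none

Left is not dominated — it holds its own against Center at R1 (9>2); Right at R1 (9>3).
Nothing dominates Center: Left at R4 (9>6); Right at R4 (9=9).
Nothing dominates Right: Left at R2 (8>3); Center at R1 (3>2).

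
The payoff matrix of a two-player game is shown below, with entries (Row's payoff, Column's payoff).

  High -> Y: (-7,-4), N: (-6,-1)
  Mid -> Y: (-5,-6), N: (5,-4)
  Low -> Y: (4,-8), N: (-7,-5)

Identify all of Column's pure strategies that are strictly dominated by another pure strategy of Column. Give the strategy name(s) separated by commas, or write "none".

Y

N strictly dominates Y — High: -1>-4, Mid: -4>-6, Low: -5>-8.
N is not dominated — it holds its own against Y at High (-1>-4).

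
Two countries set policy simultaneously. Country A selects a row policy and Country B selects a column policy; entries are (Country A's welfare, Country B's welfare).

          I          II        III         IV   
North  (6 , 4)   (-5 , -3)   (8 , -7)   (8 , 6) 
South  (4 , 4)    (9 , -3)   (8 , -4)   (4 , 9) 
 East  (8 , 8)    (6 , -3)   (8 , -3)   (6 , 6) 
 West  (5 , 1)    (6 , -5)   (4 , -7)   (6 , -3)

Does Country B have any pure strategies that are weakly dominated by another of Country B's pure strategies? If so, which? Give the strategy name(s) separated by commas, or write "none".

I: no other strategy beats it everywhere (II at North (4>-3); III at North (4>-7); IV at East (8>6)).
II: dominated, since I does at least as well everywhere (North: 4>-3, South: 4>-3, East: 8>-3, West: 1>-5).
I weakly dominates III — North: 4>-7, South: 4>-4, East: 8>-3, West: 1>-7.
IV: no other strategy beats it everywhere (I at North (6>4); II at North (6>-3); III at North (6>-7)).

II, III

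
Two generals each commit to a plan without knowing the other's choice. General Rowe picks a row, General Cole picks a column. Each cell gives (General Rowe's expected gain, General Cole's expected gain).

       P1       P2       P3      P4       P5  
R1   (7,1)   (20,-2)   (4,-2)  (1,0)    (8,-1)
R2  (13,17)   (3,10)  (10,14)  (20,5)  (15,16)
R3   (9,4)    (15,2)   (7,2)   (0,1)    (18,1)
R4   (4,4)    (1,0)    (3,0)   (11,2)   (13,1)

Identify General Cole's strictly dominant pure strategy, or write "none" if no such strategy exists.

P1 vs P2: R1: 1>-2, R2: 17>10, R3: 4>2, R4: 4>0.
P1 vs P3: R1: 1>-2, R2: 17>14, R3: 4>2, R4: 4>0.
P1 vs P4: R1: 1>0, R2: 17>5, R3: 4>1, R4: 4>2.
P1 vs P5: R1: 1>-1, R2: 17>16, R3: 4>1, R4: 4>1.
P1 strictly beats every other strategy against every opponent action, so it is strictly dominant.

P1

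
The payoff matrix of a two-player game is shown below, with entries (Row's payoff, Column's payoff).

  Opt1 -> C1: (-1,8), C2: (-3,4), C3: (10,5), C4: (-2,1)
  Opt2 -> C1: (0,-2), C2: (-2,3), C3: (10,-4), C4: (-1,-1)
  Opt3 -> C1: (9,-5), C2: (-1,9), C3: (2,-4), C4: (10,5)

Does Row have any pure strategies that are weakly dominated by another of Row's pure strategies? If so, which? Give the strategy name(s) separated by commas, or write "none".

Opt1

Opt2 weakly dominates Opt1 — C1: 0>-1, C2: -2>-3, C3: 10=10, C4: -1>-2.
Nothing dominates Opt2: Opt1 at C1 (0>-1); Opt3 at C3 (10>2).
Nothing dominates Opt3: Opt1 at C1 (9>-1); Opt2 at C1 (9>0).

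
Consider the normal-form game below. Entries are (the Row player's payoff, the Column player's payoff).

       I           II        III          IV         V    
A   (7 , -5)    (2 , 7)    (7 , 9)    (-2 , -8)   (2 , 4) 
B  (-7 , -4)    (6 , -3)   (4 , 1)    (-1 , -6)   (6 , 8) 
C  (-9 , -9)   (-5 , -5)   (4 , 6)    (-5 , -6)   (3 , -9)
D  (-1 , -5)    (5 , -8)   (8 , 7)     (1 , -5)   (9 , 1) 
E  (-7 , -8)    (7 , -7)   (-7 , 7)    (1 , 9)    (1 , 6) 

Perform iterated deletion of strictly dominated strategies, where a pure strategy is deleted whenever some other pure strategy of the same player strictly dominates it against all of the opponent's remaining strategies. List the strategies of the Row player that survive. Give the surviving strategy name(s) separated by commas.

Row C is eliminated: D beats it against every remaining column (I: -1>-9, II: 5>-5, III: 8>4, IV: 1>-5, V: 9>3).
The Column player's strategy I is strictly dominated by III (A: 9>-5, B: 1>-4, D: 7>-5, E: 7>-8) and is removed.
The Row player's strategy A is strictly dominated by D (II: 5>2, III: 8>7, IV: 1>-2, V: 9>2) and is removed.
For the Column player, III strictly dominates II on the remaining rows (B: 1>-3, D: 7>-8, E: 7>-7); eliminate II.
For the Row player, D strictly dominates B on the remaining columns (III: 8>4, IV: 1>-1, V: 9>6); eliminate B.
The Column player's strategy V is strictly dominated by III (D: 7>1, E: 7>6) and is removed.
Among the remaining strategies, none is strictly dominated by another pure strategy of the same player, so the elimination stops.
Surviving strategies — the Row player: {D, E}; the Column player: {III, IV}.

D, E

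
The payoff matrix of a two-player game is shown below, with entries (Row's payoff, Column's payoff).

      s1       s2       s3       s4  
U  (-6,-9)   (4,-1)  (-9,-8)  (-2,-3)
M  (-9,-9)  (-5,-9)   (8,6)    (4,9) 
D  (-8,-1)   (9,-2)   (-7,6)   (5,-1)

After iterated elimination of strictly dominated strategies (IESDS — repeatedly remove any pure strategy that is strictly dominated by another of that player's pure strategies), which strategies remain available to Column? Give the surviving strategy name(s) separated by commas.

For Column, s3 strictly dominates s1 on the remaining rows (U: -8>-9, M: 6>-9, D: 6>-1); eliminate s1.
Row's strategy U is strictly dominated by D (s2: 9>4, s3: -7>-9, s4: 5>-2) and is removed.
Column s2 is eliminated: s3 beats it against every remaining row (M: 6>-9, D: 6>-2).
Among the remaining strategies, none is strictly dominated by another pure strategy of the same player, so the elimination stops.
Surviving strategies — Row: {M, D}; Column: {s3, s4}.

s3, s4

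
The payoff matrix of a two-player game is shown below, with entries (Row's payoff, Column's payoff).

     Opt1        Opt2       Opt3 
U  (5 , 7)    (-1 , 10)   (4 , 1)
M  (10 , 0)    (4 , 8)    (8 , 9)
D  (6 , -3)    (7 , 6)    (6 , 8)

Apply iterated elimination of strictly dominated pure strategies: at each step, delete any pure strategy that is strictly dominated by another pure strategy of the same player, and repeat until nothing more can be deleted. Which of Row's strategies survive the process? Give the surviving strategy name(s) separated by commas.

For Row, M strictly dominates U on the remaining columns (Opt1: 10>5, Opt2: 4>-1, Opt3: 8>4); eliminate U.
Column's strategy Opt1 is strictly dominated by Opt2 (M: 8>0, D: 6>-3) and is removed.
Column's strategy Opt2 is strictly dominated by Opt3 (M: 9>8, D: 8>6) and is removed.
For Row, M strictly dominates D on the remaining columns (Opt3: 8>6); eliminate D.
Among the remaining strategies, none is strictly dominated by another pure strategy of the same player, so the elimination stops.
Surviving strategies — Row: {M}; Column: {Opt3}.

M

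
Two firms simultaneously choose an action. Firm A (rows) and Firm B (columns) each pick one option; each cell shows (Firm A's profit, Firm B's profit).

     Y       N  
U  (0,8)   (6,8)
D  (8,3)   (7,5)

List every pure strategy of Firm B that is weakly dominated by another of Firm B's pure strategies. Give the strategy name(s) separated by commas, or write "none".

Y

N weakly dominates Y — U: 8=8, D: 5>3.
Nothing dominates N: Y at D (5>3).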